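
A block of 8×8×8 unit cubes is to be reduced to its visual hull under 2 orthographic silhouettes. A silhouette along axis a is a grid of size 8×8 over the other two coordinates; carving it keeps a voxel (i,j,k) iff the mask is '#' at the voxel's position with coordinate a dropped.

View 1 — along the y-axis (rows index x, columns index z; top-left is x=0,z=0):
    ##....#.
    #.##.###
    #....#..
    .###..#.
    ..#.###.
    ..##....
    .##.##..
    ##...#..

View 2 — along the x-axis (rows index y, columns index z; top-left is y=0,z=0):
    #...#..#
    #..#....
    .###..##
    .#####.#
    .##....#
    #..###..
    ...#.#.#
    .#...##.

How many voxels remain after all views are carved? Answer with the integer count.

start: 8×8×8 = 512 voxels
[1] y-view keeps 28 columns → grid now 224
[2] x-view keeps 29 columns → grid now 97

|visual hull| = 97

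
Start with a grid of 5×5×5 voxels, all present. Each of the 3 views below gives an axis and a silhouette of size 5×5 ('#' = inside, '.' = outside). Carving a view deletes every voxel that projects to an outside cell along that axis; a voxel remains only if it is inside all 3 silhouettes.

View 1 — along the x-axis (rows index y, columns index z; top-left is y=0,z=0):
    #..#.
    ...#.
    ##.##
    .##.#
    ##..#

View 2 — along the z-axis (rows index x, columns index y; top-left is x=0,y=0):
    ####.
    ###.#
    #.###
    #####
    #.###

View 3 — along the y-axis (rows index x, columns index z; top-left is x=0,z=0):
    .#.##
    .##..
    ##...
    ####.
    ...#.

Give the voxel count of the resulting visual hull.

before carving: 125 voxels (5×5×5)
step 1: project along x, AND mask (13/25) → |grid| = 65
step 2: project along z, AND mask (21/25) → |grid| = 57
step 3: project along y, AND mask (12/25) → |grid| = 27

remaining voxels: 27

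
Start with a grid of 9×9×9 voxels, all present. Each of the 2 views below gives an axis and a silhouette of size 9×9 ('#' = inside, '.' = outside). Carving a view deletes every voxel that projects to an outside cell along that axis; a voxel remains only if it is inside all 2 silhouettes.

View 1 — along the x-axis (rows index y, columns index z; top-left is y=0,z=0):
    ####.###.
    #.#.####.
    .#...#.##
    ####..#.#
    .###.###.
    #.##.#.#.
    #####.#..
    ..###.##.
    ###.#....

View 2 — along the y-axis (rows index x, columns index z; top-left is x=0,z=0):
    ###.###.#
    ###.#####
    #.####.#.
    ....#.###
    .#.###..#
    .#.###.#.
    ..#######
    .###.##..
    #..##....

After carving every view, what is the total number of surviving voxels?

start: 9×9×9 = 729 voxels
step 1: project along x, AND mask (49/81) → |grid| = 441
step 2: project along y, AND mask (50/81) → |grid| = 267

remaining voxels: 267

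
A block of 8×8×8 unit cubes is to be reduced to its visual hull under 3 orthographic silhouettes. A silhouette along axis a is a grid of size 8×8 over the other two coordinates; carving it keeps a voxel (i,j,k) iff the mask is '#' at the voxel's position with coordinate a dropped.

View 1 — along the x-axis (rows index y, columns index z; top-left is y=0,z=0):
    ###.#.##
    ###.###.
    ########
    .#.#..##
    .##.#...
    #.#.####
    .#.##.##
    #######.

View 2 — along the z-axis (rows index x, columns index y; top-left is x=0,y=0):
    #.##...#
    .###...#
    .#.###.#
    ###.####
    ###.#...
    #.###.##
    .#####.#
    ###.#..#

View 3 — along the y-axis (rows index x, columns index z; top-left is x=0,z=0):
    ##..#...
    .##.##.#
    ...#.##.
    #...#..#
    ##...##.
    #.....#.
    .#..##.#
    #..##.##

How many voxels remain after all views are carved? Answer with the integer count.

voxel count = 104

start: 8×8×8 = 512 voxels
after view 1 [x-axis, 45 of 64 cells solid] → remaining = 360
after view 2 [z-axis, 41 of 64 cells solid] → remaining = 237
after view 3 [y-axis, 29 of 64 cells solid] → remaining = 104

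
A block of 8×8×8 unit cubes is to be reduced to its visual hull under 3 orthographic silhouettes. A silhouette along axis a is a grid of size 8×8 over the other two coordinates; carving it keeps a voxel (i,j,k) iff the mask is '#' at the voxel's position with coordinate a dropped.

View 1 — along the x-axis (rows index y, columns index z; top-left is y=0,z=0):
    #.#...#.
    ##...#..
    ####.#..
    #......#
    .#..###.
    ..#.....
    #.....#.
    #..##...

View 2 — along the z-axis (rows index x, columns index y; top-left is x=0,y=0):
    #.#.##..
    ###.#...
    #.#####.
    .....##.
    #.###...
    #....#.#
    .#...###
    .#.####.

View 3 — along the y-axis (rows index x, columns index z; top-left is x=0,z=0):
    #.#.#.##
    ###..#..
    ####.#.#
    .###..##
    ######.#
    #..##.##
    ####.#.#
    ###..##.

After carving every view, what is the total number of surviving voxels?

voxel count = 68

initial block: 8^3 = 512
[1] x-view keeps 23 columns → grid now 184
[2] z-view keeps 32 columns → grid now 90
[3] y-view keeps 43 columns → grid now 68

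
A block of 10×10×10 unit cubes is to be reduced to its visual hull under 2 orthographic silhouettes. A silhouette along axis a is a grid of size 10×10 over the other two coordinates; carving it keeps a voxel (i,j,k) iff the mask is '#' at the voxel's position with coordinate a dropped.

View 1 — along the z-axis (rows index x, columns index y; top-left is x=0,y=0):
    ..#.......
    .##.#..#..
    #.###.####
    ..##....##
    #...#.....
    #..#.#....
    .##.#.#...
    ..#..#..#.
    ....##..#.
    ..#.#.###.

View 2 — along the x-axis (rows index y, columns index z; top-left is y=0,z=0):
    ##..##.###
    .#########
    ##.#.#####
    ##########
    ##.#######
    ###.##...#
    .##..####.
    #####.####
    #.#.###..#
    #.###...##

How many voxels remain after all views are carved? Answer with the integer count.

284 voxels

start: 10×10×10 = 1000 voxels
carve view 1 (along z, XY-mask fill 37/100): 370 voxels remain
carve view 2 (along x, YZ-mask fill 76/100): 284 voxels remain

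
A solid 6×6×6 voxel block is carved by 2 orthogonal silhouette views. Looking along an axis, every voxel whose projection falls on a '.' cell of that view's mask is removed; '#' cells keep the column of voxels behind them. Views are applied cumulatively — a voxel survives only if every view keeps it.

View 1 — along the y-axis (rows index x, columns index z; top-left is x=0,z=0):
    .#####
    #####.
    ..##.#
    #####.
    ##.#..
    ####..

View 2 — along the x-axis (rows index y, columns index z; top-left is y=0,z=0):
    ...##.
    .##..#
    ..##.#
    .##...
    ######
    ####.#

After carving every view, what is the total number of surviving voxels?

|visual hull| = 91

before carving: 216 voxels (6×6×6)
V1 y: intersect with XZ mask (25 set) -- 150 left
V2 x: intersect with YZ mask (21 set) -- 91 left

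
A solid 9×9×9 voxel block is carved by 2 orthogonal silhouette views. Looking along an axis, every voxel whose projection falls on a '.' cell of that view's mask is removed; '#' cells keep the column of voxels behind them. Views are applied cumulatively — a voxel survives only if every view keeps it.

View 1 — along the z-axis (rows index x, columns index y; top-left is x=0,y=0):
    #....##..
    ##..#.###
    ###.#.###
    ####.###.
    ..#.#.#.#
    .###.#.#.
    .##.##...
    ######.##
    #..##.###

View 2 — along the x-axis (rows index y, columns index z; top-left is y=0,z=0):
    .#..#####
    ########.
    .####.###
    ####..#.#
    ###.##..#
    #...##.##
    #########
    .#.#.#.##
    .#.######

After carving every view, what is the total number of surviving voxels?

330 voxels

initial block: 9^3 = 729
carve view 1 (along z, XY-mask fill 50/81): 450 voxels remain
carve view 2 (along x, YZ-mask fill 59/81): 330 voxels remain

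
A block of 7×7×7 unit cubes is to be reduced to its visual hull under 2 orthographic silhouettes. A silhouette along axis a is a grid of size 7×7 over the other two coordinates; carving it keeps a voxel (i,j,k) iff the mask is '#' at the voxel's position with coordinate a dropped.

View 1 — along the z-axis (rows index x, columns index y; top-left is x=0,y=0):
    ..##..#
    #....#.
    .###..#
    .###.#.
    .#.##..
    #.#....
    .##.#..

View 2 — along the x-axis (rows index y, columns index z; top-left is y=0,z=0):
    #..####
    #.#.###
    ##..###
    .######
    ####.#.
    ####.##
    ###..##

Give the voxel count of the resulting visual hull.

initial block: 7^3 = 343
carve view 1 (along z, XY-mask fill 21/49): 147 voxels remain
carve view 2 (along x, YZ-mask fill 37/49): 111 voxels remain

111 voxels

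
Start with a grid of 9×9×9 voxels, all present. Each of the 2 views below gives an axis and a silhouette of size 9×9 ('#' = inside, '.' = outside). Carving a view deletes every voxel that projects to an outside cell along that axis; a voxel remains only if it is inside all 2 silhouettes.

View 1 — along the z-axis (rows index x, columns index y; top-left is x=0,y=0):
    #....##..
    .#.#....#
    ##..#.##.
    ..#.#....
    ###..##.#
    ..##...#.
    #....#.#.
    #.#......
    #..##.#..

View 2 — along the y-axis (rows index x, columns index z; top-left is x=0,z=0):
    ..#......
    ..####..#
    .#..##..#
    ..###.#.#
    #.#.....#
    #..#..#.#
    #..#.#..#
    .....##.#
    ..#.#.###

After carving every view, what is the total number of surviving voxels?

|visual hull| = 116

initial block: 9^3 = 729
[1] z-view keeps 31 columns → grid now 279
[2] y-view keeps 34 columns → grid now 116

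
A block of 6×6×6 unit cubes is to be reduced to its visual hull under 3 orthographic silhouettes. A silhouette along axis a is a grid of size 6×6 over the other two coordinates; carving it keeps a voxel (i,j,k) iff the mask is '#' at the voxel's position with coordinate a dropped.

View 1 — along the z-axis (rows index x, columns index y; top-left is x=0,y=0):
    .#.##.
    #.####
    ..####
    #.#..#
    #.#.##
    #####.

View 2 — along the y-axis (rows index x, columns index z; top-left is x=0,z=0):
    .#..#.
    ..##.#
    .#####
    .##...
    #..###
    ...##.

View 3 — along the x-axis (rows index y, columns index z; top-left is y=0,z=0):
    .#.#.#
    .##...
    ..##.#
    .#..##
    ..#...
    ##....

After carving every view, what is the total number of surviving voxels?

remaining voxels: 29

before carving: 216 voxels (6×6×6)
[1] z-view keeps 24 columns → grid now 144
[2] y-view keeps 18 columns → grid now 73
[3] x-view keeps 14 columns → grid now 29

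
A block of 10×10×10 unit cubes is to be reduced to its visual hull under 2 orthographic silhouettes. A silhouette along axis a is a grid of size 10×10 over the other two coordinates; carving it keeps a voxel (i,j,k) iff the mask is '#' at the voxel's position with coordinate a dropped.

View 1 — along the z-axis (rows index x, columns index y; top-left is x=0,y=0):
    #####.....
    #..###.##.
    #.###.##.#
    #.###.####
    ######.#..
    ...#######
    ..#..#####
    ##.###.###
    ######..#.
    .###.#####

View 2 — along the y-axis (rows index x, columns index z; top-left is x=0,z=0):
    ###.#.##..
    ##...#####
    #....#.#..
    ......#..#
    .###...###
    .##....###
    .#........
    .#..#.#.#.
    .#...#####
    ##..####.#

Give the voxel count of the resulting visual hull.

322 voxels

before carving: 1000 voxels (10×10×10)
carve view 1 (along z, XY-mask fill 69/100): 690 voxels remain
carve view 2 (along y, XZ-mask fill 47/100): 322 voxels remain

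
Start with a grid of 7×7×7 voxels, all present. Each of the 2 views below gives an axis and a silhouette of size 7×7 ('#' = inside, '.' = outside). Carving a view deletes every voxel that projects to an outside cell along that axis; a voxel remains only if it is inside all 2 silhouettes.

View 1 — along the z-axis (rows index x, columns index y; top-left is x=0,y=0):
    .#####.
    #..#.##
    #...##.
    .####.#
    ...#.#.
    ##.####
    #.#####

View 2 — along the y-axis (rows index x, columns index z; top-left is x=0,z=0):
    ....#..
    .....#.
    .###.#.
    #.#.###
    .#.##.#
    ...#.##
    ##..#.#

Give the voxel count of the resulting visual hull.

full grid |V| = 343
  1. axis=2 (XY plane), |mask|=31  ⇒  voxels=217
  2. axis=1 (XZ plane), |mask|=22  ⇒  voxels=96

|visual hull| = 96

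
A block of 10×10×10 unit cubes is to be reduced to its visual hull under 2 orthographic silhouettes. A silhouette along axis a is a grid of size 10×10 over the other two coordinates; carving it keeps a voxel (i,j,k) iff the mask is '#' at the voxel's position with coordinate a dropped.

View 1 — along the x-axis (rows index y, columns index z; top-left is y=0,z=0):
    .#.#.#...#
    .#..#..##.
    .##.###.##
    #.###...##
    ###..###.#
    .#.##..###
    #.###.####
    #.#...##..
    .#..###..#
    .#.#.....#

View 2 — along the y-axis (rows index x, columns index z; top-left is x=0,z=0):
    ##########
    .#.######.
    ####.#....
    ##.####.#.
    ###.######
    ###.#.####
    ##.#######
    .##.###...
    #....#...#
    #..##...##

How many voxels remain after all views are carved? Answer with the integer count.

366 voxels

initial block: 10^3 = 1000
[1] x-view keeps 54 columns → grid now 540
[2] y-view keeps 68 columns → grid now 366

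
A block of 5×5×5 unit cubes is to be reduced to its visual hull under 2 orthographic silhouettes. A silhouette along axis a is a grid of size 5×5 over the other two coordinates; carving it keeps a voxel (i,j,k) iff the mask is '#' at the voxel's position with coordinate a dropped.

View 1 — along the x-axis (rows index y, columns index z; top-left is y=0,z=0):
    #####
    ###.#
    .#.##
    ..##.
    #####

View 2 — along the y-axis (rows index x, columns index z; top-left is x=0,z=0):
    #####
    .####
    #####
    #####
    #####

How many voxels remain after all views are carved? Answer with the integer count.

start: 5×5×5 = 125 voxels
after view 1 [x-axis, 19 of 25 cells solid] → remaining = 95
after view 2 [y-axis, 24 of 25 cells solid] → remaining = 92

|visual hull| = 92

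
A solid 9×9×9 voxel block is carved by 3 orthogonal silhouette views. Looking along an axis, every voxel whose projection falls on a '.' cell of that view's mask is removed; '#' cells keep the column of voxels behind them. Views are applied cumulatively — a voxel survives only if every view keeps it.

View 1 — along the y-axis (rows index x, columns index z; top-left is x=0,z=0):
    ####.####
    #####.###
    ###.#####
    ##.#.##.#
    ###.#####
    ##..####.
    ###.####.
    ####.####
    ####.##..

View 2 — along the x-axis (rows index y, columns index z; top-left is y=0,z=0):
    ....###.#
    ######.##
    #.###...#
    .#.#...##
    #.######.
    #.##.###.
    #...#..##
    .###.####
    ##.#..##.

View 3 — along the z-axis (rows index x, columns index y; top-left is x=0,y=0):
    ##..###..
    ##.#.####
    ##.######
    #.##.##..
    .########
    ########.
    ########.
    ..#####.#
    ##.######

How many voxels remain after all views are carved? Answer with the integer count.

before carving: 729 voxels (9×9×9)
step 1: project along y, AND mask (65/81) → |grid| = 585
step 2: project along x, AND mask (50/81) → |grid| = 355
step 3: project along z, AND mask (63/81) → |grid| = 270

270 voxels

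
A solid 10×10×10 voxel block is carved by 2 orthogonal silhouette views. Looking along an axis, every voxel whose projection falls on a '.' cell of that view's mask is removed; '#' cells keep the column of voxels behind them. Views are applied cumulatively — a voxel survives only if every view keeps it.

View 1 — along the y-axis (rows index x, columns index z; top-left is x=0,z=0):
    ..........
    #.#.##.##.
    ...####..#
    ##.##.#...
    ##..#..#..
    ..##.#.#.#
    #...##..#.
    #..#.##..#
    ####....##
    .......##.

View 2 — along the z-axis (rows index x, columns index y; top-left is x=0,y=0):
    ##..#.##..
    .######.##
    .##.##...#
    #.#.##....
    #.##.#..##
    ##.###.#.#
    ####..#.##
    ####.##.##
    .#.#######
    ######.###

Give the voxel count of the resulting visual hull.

voxel count = 286

before carving: 1000 voxels (10×10×10)
after view 1 [y-axis, 42 of 100 cells solid] → remaining = 420
after view 2 [z-axis, 67 of 100 cells solid] → remaining = 286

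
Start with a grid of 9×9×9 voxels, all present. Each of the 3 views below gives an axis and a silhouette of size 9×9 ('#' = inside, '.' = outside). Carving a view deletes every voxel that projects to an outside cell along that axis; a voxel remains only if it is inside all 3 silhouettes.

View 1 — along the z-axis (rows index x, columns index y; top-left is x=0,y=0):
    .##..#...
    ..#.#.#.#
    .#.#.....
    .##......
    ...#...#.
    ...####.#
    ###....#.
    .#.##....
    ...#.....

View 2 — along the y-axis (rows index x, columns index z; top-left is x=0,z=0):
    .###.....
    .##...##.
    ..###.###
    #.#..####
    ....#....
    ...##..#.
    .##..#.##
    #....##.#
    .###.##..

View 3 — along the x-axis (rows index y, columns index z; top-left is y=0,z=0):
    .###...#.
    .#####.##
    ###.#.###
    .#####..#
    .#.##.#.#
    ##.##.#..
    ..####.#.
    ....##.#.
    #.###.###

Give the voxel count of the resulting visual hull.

voxel count = 74

before carving: 729 voxels (9×9×9)
[1] z-view keeps 26 columns → grid now 234
[2] y-view keeps 37 columns → grid now 103
[3] x-view keeps 49 columns → grid now 74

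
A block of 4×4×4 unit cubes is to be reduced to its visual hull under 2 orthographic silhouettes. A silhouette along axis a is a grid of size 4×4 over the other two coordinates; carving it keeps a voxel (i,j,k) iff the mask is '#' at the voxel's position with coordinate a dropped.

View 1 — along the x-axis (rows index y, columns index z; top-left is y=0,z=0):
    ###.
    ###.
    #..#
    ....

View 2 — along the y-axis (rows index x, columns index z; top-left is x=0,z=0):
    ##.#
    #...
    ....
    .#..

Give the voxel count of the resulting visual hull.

before carving: 64 voxels (4×4×4)
carve view 1 (along x, YZ-mask fill 8/16): 32 voxels remain
carve view 2 (along y, XZ-mask fill 5/16): 11 voxels remain

remaining voxels: 11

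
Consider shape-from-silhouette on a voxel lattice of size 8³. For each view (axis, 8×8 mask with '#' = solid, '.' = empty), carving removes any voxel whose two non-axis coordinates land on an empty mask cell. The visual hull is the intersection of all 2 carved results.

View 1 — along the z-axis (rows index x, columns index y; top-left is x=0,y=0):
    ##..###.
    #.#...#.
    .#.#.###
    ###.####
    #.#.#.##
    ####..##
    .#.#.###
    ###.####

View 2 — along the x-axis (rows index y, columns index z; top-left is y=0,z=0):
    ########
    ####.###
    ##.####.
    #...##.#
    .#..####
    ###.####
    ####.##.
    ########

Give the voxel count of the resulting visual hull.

before carving: 512 voxels (8×8×8)
V1 z: intersect with XY mask (43 set) -- 344 left
V2 x: intersect with YZ mask (51 set) -- 283 left

voxel count = 283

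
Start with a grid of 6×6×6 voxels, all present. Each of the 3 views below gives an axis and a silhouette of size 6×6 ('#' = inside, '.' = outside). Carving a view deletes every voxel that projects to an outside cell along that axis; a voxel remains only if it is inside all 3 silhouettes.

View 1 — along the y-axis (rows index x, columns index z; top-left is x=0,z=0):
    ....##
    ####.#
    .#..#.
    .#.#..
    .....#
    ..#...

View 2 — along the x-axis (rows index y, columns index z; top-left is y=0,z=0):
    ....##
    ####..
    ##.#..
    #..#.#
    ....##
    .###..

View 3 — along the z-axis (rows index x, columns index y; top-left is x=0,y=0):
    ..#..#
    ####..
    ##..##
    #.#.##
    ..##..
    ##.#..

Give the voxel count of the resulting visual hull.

before carving: 216 voxels (6×6×6)
step 1: project along y, AND mask (13/36) → |grid| = 78
step 2: project along x, AND mask (17/36) → |grid| = 37
step 3: project along z, AND mask (19/36) → |grid| = 21

remaining voxels: 21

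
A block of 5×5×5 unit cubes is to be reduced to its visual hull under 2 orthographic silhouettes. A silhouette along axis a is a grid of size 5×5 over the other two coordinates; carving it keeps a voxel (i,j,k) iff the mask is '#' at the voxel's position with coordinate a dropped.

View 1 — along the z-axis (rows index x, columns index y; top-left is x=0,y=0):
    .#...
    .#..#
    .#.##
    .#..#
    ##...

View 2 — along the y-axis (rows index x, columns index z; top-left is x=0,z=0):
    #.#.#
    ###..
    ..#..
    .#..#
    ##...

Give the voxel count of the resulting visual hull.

20 voxels

start: 5×5×5 = 125 voxels
carve view 1 (along z, XY-mask fill 10/25): 50 voxels remain
carve view 2 (along y, XZ-mask fill 11/25): 20 voxels remain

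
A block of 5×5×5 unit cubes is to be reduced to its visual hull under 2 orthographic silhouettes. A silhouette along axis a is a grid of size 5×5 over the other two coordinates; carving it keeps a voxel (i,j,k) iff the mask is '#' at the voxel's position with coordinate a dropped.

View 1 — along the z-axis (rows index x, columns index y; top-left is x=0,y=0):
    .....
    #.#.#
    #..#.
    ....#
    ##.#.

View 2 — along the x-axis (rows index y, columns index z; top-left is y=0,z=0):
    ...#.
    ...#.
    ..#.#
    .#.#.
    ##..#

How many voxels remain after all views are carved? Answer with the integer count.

full grid |V| = 125
V1 z: intersect with XY mask (9 set) -- 45 left
V2 x: intersect with YZ mask (9 set) -- 16 left

voxel count = 16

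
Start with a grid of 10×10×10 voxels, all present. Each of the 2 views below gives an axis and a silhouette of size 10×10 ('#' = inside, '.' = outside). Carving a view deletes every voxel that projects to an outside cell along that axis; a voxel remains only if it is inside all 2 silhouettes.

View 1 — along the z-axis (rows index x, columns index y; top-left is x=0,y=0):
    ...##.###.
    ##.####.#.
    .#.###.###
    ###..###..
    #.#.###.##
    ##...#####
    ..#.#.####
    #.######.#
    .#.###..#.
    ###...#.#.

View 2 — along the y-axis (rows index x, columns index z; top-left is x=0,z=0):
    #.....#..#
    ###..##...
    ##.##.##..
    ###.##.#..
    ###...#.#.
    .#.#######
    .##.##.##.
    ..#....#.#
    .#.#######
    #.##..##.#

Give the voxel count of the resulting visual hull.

start: 10×10×10 = 1000 voxels
  1. axis=2 (XY plane), |mask|=63  ⇒  voxels=630
  2. axis=1 (XZ plane), |mask|=56  ⇒  voxels=349

voxel count = 349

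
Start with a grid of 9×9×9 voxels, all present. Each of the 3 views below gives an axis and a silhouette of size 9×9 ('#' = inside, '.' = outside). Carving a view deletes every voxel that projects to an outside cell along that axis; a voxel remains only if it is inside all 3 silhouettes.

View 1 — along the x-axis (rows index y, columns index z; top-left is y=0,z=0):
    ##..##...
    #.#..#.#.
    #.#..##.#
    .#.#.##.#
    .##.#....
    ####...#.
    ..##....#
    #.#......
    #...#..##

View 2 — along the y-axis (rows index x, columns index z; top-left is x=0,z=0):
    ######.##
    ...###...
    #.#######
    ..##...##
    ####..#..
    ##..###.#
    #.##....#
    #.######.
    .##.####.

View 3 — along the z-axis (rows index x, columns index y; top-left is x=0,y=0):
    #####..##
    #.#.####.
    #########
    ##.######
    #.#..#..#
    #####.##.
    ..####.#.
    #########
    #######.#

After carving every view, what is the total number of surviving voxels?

voxel count = 163

full grid |V| = 729
step 1: project along x, AND mask (35/81) → |grid| = 315
step 2: project along y, AND mask (51/81) → |grid| = 202
step 3: project along z, AND mask (63/81) → |grid| = 163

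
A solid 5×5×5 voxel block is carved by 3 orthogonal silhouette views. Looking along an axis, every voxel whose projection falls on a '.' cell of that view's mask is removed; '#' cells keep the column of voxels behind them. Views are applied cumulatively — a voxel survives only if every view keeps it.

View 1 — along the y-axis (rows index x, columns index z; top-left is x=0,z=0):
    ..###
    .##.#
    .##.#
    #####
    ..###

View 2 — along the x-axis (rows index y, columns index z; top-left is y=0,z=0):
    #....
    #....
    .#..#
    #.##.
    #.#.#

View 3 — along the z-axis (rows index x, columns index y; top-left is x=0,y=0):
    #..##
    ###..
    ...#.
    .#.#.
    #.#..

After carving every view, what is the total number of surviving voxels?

voxel count = 12

before carving: 125 voxels (5×5×5)
  1. axis=1 (XZ plane), |mask|=17  ⇒  voxels=85
  2. axis=0 (YZ plane), |mask|=10  ⇒  voxels=30
  3. axis=2 (XY plane), |mask|=11  ⇒  voxels=12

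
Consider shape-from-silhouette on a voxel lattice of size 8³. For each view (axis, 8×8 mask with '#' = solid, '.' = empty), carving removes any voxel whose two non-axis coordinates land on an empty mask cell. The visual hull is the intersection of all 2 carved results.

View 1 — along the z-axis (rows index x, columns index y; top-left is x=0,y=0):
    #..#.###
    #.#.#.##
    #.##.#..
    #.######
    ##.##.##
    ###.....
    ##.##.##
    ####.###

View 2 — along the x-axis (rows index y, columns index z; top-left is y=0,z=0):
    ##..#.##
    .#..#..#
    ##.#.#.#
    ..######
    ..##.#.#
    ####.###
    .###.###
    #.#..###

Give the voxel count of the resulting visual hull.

remaining voxels: 223

full grid |V| = 512
[1] z-view keeps 43 columns → grid now 344
[2] x-view keeps 41 columns → grid now 223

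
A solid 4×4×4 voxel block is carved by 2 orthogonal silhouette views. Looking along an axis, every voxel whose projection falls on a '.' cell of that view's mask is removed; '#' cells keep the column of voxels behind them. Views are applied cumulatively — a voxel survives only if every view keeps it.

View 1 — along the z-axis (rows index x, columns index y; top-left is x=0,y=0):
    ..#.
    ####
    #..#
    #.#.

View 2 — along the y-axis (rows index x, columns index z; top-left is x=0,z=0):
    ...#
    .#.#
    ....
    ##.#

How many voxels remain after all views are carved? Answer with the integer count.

before carving: 64 voxels (4×4×4)
[1] z-view keeps 9 columns → grid now 36
[2] y-view keeps 6 columns → grid now 15

remaining voxels: 15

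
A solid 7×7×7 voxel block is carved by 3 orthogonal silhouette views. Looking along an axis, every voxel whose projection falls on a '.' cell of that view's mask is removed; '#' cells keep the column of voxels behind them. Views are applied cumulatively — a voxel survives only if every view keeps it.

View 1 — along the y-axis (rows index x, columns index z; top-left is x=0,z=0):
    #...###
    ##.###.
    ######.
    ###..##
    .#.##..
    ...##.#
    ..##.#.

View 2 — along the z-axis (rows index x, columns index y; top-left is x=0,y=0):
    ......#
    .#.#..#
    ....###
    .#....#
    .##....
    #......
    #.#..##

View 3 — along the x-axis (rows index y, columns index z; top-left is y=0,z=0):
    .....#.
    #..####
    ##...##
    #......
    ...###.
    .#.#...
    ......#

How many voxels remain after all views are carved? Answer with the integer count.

full grid |V| = 343
  1. axis=1 (XZ plane), |mask|=29  ⇒  voxels=203
  2. axis=2 (XY plane), |mask|=16  ⇒  voxels=68
  3. axis=0 (YZ plane), |mask|=17  ⇒  voxels=21

|visual hull| = 21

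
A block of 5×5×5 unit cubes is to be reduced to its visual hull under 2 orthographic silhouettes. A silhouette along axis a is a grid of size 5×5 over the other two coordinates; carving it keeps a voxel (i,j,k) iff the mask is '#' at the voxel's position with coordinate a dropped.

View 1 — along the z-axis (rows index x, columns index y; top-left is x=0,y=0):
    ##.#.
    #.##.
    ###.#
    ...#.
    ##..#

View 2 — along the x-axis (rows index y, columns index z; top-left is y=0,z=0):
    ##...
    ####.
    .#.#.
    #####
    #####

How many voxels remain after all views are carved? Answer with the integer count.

|visual hull| = 49

start: 5×5×5 = 125 voxels
after view 1 [z-axis, 14 of 25 cells solid] → remaining = 70
after view 2 [x-axis, 18 of 25 cells solid] → remaining = 49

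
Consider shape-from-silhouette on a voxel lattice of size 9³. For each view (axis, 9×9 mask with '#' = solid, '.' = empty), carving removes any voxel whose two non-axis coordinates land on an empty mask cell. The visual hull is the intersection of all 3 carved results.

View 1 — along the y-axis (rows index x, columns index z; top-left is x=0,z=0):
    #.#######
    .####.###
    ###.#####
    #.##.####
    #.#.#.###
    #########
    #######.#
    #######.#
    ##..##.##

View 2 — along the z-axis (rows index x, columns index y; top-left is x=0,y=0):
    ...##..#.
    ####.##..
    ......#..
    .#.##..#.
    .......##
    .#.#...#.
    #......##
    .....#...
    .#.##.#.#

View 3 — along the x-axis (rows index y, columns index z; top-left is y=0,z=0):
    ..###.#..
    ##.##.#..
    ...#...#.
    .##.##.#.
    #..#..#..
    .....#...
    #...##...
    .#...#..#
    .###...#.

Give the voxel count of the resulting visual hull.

78 voxels

full grid |V| = 729
[1] y-view keeps 67 columns → grid now 603
[2] z-view keeps 28 columns → grid now 203
[3] x-view keeps 30 columns → grid now 78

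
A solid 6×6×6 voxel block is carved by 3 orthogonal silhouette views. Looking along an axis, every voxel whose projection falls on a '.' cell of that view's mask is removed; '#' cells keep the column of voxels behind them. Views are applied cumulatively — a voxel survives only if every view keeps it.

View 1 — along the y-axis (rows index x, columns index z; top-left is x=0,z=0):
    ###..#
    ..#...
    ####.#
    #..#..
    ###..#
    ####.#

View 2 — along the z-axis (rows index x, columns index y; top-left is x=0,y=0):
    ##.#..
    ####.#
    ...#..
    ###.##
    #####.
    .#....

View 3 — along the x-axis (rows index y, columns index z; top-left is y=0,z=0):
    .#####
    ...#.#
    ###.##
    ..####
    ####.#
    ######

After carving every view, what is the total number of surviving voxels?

start: 6×6×6 = 216 voxels
V1 y: intersect with XZ mask (21 set) -- 126 left
V2 z: intersect with XY mask (20 set) -- 57 left
V3 x: intersect with YZ mask (27 set) -- 36 left

36 voxels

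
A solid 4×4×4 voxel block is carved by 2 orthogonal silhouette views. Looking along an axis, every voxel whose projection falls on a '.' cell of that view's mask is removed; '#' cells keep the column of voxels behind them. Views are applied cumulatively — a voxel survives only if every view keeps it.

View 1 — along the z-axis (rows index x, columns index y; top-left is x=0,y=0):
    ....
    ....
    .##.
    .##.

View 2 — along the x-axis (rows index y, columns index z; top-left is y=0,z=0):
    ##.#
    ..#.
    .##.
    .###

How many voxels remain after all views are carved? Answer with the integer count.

6 voxels

start: 4×4×4 = 64 voxels
step 1: project along z, AND mask (4/16) → |grid| = 16
step 2: project along x, AND mask (9/16) → |grid| = 6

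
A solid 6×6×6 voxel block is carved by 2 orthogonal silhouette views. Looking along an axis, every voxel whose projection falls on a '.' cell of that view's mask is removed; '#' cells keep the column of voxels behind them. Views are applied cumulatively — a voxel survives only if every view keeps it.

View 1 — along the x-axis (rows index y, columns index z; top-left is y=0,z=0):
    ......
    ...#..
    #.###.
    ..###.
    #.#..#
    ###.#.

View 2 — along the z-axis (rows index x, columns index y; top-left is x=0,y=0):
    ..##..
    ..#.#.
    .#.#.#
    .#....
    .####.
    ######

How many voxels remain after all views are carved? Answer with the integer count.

initial block: 6^3 = 216
carve view 1 (along x, YZ-mask fill 15/36): 90 voxels remain
carve view 2 (along z, XY-mask fill 18/36): 49 voxels remain

|visual hull| = 49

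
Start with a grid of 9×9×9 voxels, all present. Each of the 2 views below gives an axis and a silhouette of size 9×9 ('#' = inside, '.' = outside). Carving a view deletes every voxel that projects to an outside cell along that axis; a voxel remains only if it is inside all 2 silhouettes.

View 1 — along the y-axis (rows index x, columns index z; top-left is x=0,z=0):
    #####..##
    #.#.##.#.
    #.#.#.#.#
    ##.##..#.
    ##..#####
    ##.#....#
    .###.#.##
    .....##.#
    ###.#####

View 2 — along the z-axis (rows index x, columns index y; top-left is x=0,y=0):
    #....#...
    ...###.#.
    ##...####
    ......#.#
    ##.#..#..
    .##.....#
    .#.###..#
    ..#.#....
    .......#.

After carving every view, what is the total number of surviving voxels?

voxel count = 158

start: 9×9×9 = 729 voxels
carve view 1 (along y, XZ-mask fill 50/81): 450 voxels remain
carve view 2 (along z, XY-mask fill 29/81): 158 voxels remain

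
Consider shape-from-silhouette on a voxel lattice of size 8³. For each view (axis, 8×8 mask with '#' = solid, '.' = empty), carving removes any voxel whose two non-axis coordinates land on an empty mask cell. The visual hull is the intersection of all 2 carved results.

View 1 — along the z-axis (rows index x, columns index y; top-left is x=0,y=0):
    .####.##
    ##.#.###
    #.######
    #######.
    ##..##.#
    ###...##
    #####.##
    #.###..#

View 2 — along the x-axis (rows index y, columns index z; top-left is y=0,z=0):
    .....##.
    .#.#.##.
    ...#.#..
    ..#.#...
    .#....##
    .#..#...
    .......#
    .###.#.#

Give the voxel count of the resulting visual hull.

|visual hull| = 129

start: 8×8×8 = 512 voxels
V1 z: intersect with XY mask (48 set) -- 384 left
V2 x: intersect with YZ mask (21 set) -- 129 left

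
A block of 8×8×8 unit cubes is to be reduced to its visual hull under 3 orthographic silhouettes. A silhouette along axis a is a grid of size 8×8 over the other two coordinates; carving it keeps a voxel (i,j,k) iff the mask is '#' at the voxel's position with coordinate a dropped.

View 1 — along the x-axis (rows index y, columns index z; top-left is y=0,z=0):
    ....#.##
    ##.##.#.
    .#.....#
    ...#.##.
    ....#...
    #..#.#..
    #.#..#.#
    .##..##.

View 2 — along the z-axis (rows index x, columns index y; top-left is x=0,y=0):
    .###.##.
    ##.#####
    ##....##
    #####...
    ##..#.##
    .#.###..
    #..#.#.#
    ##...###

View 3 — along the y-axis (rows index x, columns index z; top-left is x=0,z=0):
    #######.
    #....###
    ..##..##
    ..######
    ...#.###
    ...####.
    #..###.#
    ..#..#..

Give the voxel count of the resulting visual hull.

before carving: 512 voxels (8×8×8)
[1] x-view keeps 25 columns → grid now 200
[2] z-view keeps 39 columns → grid now 131
[3] y-view keeps 36 columns → grid now 77

remaining voxels: 77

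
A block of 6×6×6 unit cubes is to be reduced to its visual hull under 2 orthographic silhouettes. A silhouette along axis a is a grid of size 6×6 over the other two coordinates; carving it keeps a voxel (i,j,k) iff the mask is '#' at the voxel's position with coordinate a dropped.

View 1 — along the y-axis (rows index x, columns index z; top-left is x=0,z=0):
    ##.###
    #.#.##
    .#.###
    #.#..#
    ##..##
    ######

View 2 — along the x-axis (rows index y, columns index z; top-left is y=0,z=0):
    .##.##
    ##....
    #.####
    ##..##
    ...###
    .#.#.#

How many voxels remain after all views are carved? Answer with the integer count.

start: 6×6×6 = 216 voxels
step 1: project along y, AND mask (26/36) → |grid| = 156
step 2: project along x, AND mask (21/36) → |grid| = 96

voxel count = 96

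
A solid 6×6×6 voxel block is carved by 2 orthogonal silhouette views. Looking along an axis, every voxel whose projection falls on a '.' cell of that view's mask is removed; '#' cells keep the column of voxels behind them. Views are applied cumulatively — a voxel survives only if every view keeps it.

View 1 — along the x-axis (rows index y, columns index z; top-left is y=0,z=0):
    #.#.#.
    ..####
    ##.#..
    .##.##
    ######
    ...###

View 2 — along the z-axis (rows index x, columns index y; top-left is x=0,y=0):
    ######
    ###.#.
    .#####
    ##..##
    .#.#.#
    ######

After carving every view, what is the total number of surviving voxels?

remaining voxels: 109

before carving: 216 voxels (6×6×6)
carve view 1 (along x, YZ-mask fill 23/36): 138 voxels remain
carve view 2 (along z, XY-mask fill 28/36): 109 voxels remain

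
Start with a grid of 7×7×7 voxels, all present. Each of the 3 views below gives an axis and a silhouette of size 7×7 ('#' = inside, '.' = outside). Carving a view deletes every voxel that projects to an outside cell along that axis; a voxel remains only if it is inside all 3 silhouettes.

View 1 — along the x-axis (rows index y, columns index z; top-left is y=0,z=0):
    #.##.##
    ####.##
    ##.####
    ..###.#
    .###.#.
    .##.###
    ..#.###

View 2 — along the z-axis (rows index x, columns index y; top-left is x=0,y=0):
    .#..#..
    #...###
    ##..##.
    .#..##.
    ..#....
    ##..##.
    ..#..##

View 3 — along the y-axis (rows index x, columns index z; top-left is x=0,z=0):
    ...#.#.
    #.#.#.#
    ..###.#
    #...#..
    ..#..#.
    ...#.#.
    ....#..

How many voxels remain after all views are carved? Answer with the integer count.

start: 7×7×7 = 343 voxels
carve view 1 (along x, YZ-mask fill 34/49): 238 voxels remain
carve view 2 (along z, XY-mask fill 21/49): 104 voxels remain
carve view 3 (along y, XZ-mask fill 17/49): 38 voxels remain

|visual hull| = 38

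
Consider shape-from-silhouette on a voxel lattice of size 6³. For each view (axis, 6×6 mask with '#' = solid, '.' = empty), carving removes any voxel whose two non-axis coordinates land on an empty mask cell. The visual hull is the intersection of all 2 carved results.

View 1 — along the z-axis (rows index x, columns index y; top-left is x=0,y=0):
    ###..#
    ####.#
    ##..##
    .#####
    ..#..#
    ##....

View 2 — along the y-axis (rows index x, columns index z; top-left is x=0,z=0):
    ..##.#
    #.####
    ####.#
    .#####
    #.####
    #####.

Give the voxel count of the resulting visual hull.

initial block: 6^3 = 216
[1] z-view keeps 22 columns → grid now 132
[2] y-view keeps 28 columns → grid now 102

102 voxels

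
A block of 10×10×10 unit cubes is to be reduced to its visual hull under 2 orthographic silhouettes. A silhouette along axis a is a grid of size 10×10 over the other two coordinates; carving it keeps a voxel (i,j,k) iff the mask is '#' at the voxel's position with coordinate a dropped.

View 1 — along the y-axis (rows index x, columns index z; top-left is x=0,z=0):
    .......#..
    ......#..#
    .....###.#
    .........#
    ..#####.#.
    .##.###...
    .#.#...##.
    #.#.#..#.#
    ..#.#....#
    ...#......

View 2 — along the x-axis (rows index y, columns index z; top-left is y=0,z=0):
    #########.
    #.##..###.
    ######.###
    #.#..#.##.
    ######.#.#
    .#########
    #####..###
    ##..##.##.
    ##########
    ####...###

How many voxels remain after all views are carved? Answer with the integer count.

start: 10×10×10 = 1000 voxels
  1. axis=1 (XZ plane), |mask|=32  ⇒  voxels=320
  2. axis=0 (YZ plane), |mask|=77  ⇒  voxels=238

remaining voxels: 238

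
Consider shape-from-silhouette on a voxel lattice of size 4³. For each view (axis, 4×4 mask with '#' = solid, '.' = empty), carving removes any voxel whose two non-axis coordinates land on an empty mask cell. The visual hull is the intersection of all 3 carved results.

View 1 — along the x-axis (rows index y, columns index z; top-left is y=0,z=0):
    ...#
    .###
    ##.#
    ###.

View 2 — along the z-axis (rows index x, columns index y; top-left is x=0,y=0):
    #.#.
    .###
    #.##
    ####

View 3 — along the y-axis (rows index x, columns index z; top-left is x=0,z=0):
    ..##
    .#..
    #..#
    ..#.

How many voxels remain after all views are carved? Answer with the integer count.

start: 4×4×4 = 64 voxels
V1 x: intersect with YZ mask (10 set) -- 40 left
V2 z: intersect with XY mask (12 set) -- 30 left
V3 y: intersect with XZ mask (6 set) -- 11 left

remaining voxels: 11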